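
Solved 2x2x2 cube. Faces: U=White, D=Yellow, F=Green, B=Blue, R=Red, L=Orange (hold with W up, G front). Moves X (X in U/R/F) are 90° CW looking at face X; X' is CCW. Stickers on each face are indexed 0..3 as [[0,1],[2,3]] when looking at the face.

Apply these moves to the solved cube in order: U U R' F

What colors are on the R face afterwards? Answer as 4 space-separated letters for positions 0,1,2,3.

After move 1 (U): U=WWWW F=RRGG R=BBRR B=OOBB L=GGOO
After move 2 (U): U=WWWW F=BBGG R=OORR B=GGBB L=RROO
After move 3 (R'): R=OROR U=WBWG F=BWGW D=YBYG B=YGYB
After move 4 (F): F=GBWW U=WBOR R=WRGR D=OOYG L=RYOB
Query: R face = WRGR

Answer: W R G R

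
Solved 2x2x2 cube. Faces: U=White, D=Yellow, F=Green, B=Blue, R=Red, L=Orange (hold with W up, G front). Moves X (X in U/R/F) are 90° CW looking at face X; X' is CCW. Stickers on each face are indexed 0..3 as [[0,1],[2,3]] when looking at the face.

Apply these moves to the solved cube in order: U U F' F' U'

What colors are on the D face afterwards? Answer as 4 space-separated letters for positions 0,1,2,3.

After move 1 (U): U=WWWW F=RRGG R=BBRR B=OOBB L=GGOO
After move 2 (U): U=WWWW F=BBGG R=OORR B=GGBB L=RROO
After move 3 (F'): F=BGBG U=WWOR R=YOYR D=ROYY L=RWOW
After move 4 (F'): F=GGBB U=WWYY R=OORR D=WWYY L=RROO
After move 5 (U'): U=WYWY F=RRBB R=GGRR B=OOBB L=GGOO
Query: D face = WWYY

Answer: W W Y Y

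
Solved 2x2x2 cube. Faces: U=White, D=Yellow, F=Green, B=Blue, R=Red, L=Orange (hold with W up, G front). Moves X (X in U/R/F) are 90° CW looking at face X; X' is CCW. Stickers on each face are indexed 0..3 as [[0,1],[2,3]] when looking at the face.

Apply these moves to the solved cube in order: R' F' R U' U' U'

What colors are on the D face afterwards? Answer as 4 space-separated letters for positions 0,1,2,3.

After move 1 (R'): R=RRRR U=WBWB F=GWGW D=YGYG B=YBYB
After move 2 (F'): F=WWGG U=WBRR R=GRYR D=OOYG L=OBOW
After move 3 (R): R=YGRR U=WWRG F=WOGG D=OYYY B=RBBB
After move 4 (U'): U=WGWR F=OBGG R=WORR B=YGBB L=RBOW
After move 5 (U'): U=GRWW F=RBGG R=OBRR B=WOBB L=YGOW
After move 6 (U'): U=RWGW F=YGGG R=RBRR B=OBBB L=WOOW
Query: D face = OYYY

Answer: O Y Y Y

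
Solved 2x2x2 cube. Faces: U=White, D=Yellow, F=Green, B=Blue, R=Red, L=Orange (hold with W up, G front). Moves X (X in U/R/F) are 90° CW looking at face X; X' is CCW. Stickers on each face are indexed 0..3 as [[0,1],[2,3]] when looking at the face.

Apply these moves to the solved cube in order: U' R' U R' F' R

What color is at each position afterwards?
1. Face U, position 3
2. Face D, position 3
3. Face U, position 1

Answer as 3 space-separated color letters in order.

Answer: G G B

Derivation:
After move 1 (U'): U=WWWW F=OOGG R=GGRR B=RRBB L=BBOO
After move 2 (R'): R=GRGR U=WBWR F=OWGW D=YOYG B=YRYB
After move 3 (U): U=WWRB F=GRGW R=YRGR B=BBYB L=OWOO
After move 4 (R'): R=RRYG U=WYRB F=GWGB D=YRYW B=GBOB
After move 5 (F'): F=WBGG U=WYRY R=RRYG D=WOYW L=OBOR
After move 6 (R): R=YRGR U=WBRG F=WOGW D=WOYG B=YBYB
Query 1: U[3] = G
Query 2: D[3] = G
Query 3: U[1] = B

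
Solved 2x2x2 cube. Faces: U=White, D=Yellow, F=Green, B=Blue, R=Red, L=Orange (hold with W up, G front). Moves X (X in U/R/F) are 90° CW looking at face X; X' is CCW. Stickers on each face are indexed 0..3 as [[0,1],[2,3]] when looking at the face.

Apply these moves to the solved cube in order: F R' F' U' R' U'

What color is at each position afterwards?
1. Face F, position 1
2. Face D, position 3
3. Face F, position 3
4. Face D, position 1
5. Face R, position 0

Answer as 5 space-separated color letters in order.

After move 1 (F): F=GGGG U=WWOO R=WRWR D=RRYY L=OYOY
After move 2 (R'): R=RRWW U=WBOB F=GWGO D=RGYG B=YBRB
After move 3 (F'): F=WOGG U=WBRW R=GRRW D=YYYG L=OBOO
After move 4 (U'): U=BWWR F=OBGG R=WORW B=GRRB L=YBOO
After move 5 (R'): R=OWWR U=BRWG F=OWGR D=YBYG B=GRYB
After move 6 (U'): U=RGBW F=YBGR R=OWWR B=OWYB L=GROO
Query 1: F[1] = B
Query 2: D[3] = G
Query 3: F[3] = R
Query 4: D[1] = B
Query 5: R[0] = O

Answer: B G R B O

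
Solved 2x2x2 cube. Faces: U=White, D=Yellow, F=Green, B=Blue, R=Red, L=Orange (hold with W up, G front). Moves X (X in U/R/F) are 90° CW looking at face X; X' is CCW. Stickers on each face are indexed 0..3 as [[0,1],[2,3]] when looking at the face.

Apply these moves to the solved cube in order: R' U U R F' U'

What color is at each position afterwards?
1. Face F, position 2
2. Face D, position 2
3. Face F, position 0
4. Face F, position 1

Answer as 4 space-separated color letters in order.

Answer: Y Y R W

Derivation:
After move 1 (R'): R=RRRR U=WBWB F=GWGW D=YGYG B=YBYB
After move 2 (U): U=WWBB F=RRGW R=YBRR B=OOYB L=GWOO
After move 3 (U): U=BWBW F=YBGW R=OORR B=GWYB L=RROO
After move 4 (R): R=RORO U=BBBW F=YGGG D=YYYG B=WWWB
After move 5 (F'): F=GGYG U=BBRR R=YOYO D=ROYG L=RWOB
After move 6 (U'): U=BRBR F=RWYG R=GGYO B=YOWB L=WWOB
Query 1: F[2] = Y
Query 2: D[2] = Y
Query 3: F[0] = R
Query 4: F[1] = W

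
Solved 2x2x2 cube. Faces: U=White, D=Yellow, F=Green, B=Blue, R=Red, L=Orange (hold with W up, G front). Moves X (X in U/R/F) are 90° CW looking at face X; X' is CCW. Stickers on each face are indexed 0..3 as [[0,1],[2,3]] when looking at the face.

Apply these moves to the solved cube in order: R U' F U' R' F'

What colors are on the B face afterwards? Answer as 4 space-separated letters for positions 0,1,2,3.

After move 1 (R): R=RRRR U=WGWG F=GYGY D=YBYB B=WBWB
After move 2 (U'): U=GGWW F=OOGY R=GYRR B=RRWB L=WBOO
After move 3 (F): F=GOYO U=GGOB R=WYWR D=RGYB L=WYOB
After move 4 (U'): U=GBGO F=WYYO R=GOWR B=WYWB L=RROB
After move 5 (R'): R=ORGW U=GWGW F=WBYO D=RYYO B=BYGB
After move 6 (F'): F=BOWY U=GWOG R=YRRW D=RBYO L=RWOG
Query: B face = BYGB

Answer: B Y G B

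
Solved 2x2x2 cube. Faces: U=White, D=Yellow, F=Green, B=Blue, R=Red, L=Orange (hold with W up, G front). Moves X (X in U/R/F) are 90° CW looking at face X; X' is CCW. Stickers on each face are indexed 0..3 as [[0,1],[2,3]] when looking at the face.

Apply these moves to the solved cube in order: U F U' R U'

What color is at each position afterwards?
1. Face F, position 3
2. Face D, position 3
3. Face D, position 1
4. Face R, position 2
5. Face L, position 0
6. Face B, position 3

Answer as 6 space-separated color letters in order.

After move 1 (U): U=WWWW F=RRGG R=BBRR B=OOBB L=GGOO
After move 2 (F): F=GRGR U=WWOG R=WBWR D=RBYY L=GYOY
After move 3 (U'): U=WGWO F=GYGR R=GRWR B=WBBB L=OOOY
After move 4 (R): R=WGRR U=WYWR F=GBGY D=RBYW B=OBGB
After move 5 (U'): U=YRWW F=OOGY R=GBRR B=WGGB L=OBOY
Query 1: F[3] = Y
Query 2: D[3] = W
Query 3: D[1] = B
Query 4: R[2] = R
Query 5: L[0] = O
Query 6: B[3] = B

Answer: Y W B R O B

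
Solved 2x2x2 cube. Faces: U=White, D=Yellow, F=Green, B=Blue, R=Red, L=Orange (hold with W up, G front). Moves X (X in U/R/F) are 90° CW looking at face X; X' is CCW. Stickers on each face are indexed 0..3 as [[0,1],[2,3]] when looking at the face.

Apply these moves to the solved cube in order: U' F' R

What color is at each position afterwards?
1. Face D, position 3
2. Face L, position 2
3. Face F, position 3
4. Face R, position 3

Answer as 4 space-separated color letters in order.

After move 1 (U'): U=WWWW F=OOGG R=GGRR B=RRBB L=BBOO
After move 2 (F'): F=OGOG U=WWGR R=YGYR D=BOYY L=BWOW
After move 3 (R): R=YYRG U=WGGG F=OOOY D=BBYR B=RRWB
Query 1: D[3] = R
Query 2: L[2] = O
Query 3: F[3] = Y
Query 4: R[3] = G

Answer: R O Y G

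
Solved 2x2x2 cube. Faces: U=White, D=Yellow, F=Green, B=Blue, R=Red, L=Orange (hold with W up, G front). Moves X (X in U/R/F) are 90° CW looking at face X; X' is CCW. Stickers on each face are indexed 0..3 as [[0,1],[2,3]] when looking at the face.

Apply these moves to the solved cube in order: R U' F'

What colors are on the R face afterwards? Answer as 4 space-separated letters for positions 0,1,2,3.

After move 1 (R): R=RRRR U=WGWG F=GYGY D=YBYB B=WBWB
After move 2 (U'): U=GGWW F=OOGY R=GYRR B=RRWB L=WBOO
After move 3 (F'): F=OYOG U=GGGR R=BYYR D=BOYB L=WWOW
Query: R face = BYYR

Answer: B Y Y R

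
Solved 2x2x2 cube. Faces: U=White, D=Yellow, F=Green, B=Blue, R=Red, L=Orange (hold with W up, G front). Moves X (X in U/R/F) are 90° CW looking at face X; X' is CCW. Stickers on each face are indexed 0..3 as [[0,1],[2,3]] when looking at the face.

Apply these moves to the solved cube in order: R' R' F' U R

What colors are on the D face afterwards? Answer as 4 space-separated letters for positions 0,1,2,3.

After move 1 (R'): R=RRRR U=WBWB F=GWGW D=YGYG B=YBYB
After move 2 (R'): R=RRRR U=WYWY F=GBGB D=YWYW B=GBGB
After move 3 (F'): F=BBGG U=WYRR R=WRYR D=OOYW L=OYOW
After move 4 (U): U=RWRY F=WRGG R=GBYR B=OYGB L=BBOW
After move 5 (R): R=YGRB U=RRRG F=WOGW D=OGYO B=YYWB
Query: D face = OGYO

Answer: O G Y O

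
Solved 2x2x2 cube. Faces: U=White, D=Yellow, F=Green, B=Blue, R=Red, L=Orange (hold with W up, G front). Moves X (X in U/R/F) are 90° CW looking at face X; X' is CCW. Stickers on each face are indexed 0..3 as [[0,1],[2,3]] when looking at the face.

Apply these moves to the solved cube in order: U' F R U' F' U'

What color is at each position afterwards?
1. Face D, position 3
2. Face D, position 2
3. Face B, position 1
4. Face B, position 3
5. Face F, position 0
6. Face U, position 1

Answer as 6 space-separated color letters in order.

Answer: R Y G B B R

Derivation:
After move 1 (U'): U=WWWW F=OOGG R=GGRR B=RRBB L=BBOO
After move 2 (F): F=GOGO U=WWOB R=WGWR D=RGYY L=BYOY
After move 3 (R): R=WWRG U=WOOO F=GGGY D=RBYR B=BRWB
After move 4 (U'): U=OOWO F=BYGY R=GGRG B=WWWB L=BROY
After move 5 (F'): F=YYBG U=OOGR R=BGRG D=RYYR L=BOOW
After move 6 (U'): U=OROG F=BOBG R=YYRG B=BGWB L=WWOW
Query 1: D[3] = R
Query 2: D[2] = Y
Query 3: B[1] = G
Query 4: B[3] = B
Query 5: F[0] = B
Query 6: U[1] = R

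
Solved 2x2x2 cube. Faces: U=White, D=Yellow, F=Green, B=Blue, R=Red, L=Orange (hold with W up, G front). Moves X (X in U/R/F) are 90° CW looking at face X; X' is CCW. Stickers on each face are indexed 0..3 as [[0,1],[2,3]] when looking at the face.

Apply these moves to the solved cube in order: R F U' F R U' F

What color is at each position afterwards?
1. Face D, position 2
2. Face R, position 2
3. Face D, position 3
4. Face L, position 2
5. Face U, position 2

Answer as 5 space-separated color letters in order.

After move 1 (R): R=RRRR U=WGWG F=GYGY D=YBYB B=WBWB
After move 2 (F): F=GGYY U=WGOO R=WRGR D=RRYB L=OYOB
After move 3 (U'): U=GOWO F=OYYY R=GGGR B=WRWB L=WBOB
After move 4 (F): F=YOYY U=GOBB R=WGOR D=GGYB L=WROR
After move 5 (R): R=OWRG U=GOBY F=YGYB D=GWYW B=BROB
After move 6 (U'): U=OYGB F=WRYB R=YGRG B=OWOB L=BROR
After move 7 (F): F=YWBR U=OYRR R=GGBG D=RYYW L=BGOW
Query 1: D[2] = Y
Query 2: R[2] = B
Query 3: D[3] = W
Query 4: L[2] = O
Query 5: U[2] = R

Answer: Y B W O R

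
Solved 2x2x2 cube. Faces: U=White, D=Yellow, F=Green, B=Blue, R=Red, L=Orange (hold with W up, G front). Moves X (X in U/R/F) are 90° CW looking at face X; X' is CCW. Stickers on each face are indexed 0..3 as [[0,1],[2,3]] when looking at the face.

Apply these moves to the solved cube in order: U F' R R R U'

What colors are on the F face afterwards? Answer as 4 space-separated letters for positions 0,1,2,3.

After move 1 (U): U=WWWW F=RRGG R=BBRR B=OOBB L=GGOO
After move 2 (F'): F=RGRG U=WWBR R=YBYR D=GOYY L=GWOW
After move 3 (R): R=YYRB U=WGBG F=RORY D=GBYO B=ROWB
After move 4 (R): R=RYBY U=WOBY F=RBRO D=GWYR B=GOGB
After move 5 (R): R=BRYY U=WBBO F=RWRR D=GGYG B=YOOB
After move 6 (U'): U=BOWB F=GWRR R=RWYY B=BROB L=YOOW
Query: F face = GWRR

Answer: G W R R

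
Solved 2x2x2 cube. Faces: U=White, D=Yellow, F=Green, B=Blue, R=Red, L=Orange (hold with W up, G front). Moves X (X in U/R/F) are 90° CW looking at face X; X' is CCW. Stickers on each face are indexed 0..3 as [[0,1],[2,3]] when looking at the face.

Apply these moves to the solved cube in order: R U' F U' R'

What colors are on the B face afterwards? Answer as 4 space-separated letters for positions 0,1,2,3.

After move 1 (R): R=RRRR U=WGWG F=GYGY D=YBYB B=WBWB
After move 2 (U'): U=GGWW F=OOGY R=GYRR B=RRWB L=WBOO
After move 3 (F): F=GOYO U=GGOB R=WYWR D=RGYB L=WYOB
After move 4 (U'): U=GBGO F=WYYO R=GOWR B=WYWB L=RROB
After move 5 (R'): R=ORGW U=GWGW F=WBYO D=RYYO B=BYGB
Query: B face = BYGB

Answer: B Y G B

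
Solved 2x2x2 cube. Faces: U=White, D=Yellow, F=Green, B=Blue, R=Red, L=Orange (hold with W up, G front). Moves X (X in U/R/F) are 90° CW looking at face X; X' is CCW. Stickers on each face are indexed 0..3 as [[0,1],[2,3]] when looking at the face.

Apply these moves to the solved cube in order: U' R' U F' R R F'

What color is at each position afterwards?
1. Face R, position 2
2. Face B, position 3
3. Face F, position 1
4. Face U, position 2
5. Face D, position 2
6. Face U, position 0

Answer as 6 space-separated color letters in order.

After move 1 (U'): U=WWWW F=OOGG R=GGRR B=RRBB L=BBOO
After move 2 (R'): R=GRGR U=WBWR F=OWGW D=YOYG B=YRYB
After move 3 (U): U=WWRB F=GRGW R=YRGR B=BBYB L=OWOO
After move 4 (F'): F=RWGG U=WWYG R=ORYR D=WOYG L=OBOR
After move 5 (R): R=YORR U=WWYG F=ROGG D=WYYB B=GBWB
After move 6 (R): R=RYRO U=WOYG F=RYGB D=WWYG B=GBWB
After move 7 (F'): F=YBRG U=WORR R=WYWO D=BRYG L=OGOY
Query 1: R[2] = W
Query 2: B[3] = B
Query 3: F[1] = B
Query 4: U[2] = R
Query 5: D[2] = Y
Query 6: U[0] = W

Answer: W B B R Y W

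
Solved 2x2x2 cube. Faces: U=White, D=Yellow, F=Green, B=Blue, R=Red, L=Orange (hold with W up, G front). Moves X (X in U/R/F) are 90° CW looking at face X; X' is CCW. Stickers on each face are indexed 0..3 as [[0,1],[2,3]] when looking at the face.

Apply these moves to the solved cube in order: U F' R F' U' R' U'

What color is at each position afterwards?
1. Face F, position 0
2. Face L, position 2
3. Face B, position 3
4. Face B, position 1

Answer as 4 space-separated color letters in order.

Answer: R O B B

Derivation:
After move 1 (U): U=WWWW F=RRGG R=BBRR B=OOBB L=GGOO
After move 2 (F'): F=RGRG U=WWBR R=YBYR D=GOYY L=GWOW
After move 3 (R): R=YYRB U=WGBG F=RORY D=GBYO B=ROWB
After move 4 (F'): F=OYRR U=WGYR R=BYGB D=WWYO L=GGOB
After move 5 (U'): U=GRWY F=GGRR R=OYGB B=BYWB L=ROOB
After move 6 (R'): R=YBOG U=GWWB F=GRRY D=WGYR B=OYWB
After move 7 (U'): U=WBGW F=RORY R=GROG B=YBWB L=OYOB
Query 1: F[0] = R
Query 2: L[2] = O
Query 3: B[3] = B
Query 4: B[1] = B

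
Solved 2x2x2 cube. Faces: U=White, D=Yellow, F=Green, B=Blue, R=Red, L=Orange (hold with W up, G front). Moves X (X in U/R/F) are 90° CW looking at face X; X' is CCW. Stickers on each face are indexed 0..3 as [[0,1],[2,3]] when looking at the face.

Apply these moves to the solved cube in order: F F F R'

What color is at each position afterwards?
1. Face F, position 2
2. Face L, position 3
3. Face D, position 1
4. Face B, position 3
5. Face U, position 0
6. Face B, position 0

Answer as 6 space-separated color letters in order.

Answer: G W G B W Y

Derivation:
After move 1 (F): F=GGGG U=WWOO R=WRWR D=RRYY L=OYOY
After move 2 (F): F=GGGG U=WWYY R=OROR D=WWYY L=OROR
After move 3 (F): F=GGGG U=WWRR R=YRYR D=OOYY L=OWOW
After move 4 (R'): R=RRYY U=WBRB F=GWGR D=OGYG B=YBOB
Query 1: F[2] = G
Query 2: L[3] = W
Query 3: D[1] = G
Query 4: B[3] = B
Query 5: U[0] = W
Query 6: B[0] = Y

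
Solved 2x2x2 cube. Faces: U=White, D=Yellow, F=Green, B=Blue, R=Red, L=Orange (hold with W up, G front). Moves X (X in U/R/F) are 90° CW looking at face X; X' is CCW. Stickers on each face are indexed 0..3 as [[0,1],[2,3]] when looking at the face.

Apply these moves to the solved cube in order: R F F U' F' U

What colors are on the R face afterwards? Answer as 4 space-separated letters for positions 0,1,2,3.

After move 1 (R): R=RRRR U=WGWG F=GYGY D=YBYB B=WBWB
After move 2 (F): F=GGYY U=WGOO R=WRGR D=RRYB L=OYOB
After move 3 (F): F=YGYG U=WGBY R=OROR D=GWYB L=OROR
After move 4 (U'): U=GYWB F=ORYG R=YGOR B=ORWB L=WBOR
After move 5 (F'): F=RGOY U=GYYO R=WGGR D=BRYB L=WBOW
After move 6 (U): U=YGOY F=WGOY R=ORGR B=WBWB L=RGOW
Query: R face = ORGR

Answer: O R G R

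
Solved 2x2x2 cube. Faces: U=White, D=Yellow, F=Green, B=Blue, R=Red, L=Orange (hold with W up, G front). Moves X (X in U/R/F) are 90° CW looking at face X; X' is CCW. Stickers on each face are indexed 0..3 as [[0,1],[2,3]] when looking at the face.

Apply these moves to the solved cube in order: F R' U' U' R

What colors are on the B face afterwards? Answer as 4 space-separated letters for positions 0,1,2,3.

After move 1 (F): F=GGGG U=WWOO R=WRWR D=RRYY L=OYOY
After move 2 (R'): R=RRWW U=WBOB F=GWGO D=RGYG B=YBRB
After move 3 (U'): U=BBWO F=OYGO R=GWWW B=RRRB L=YBOY
After move 4 (U'): U=BOBW F=YBGO R=OYWW B=GWRB L=RROY
After move 5 (R): R=WOWY U=BBBO F=YGGG D=RRYG B=WWOB
Query: B face = WWOB

Answer: W W O B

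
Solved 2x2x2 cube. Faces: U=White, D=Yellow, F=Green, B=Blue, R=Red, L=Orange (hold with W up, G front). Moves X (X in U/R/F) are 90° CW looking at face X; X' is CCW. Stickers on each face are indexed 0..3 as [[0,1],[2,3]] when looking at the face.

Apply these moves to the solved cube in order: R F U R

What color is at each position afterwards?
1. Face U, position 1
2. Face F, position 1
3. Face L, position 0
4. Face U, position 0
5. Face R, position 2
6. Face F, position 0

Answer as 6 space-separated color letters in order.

Answer: R R G O R W

Derivation:
After move 1 (R): R=RRRR U=WGWG F=GYGY D=YBYB B=WBWB
After move 2 (F): F=GGYY U=WGOO R=WRGR D=RRYB L=OYOB
After move 3 (U): U=OWOG F=WRYY R=WBGR B=OYWB L=GGOB
After move 4 (R): R=GWRB U=OROY F=WRYB D=RWYO B=GYWB
Query 1: U[1] = R
Query 2: F[1] = R
Query 3: L[0] = G
Query 4: U[0] = O
Query 5: R[2] = R
Query 6: F[0] = W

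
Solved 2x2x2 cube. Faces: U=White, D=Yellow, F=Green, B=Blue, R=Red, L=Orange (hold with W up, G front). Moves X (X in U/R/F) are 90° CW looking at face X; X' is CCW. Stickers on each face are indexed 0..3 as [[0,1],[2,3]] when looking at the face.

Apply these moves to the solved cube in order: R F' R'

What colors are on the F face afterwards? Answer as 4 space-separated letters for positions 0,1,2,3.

Answer: Y G G R

Derivation:
After move 1 (R): R=RRRR U=WGWG F=GYGY D=YBYB B=WBWB
After move 2 (F'): F=YYGG U=WGRR R=BRYR D=OOYB L=OGOW
After move 3 (R'): R=RRBY U=WWRW F=YGGR D=OYYG B=BBOB
Query: F face = YGGR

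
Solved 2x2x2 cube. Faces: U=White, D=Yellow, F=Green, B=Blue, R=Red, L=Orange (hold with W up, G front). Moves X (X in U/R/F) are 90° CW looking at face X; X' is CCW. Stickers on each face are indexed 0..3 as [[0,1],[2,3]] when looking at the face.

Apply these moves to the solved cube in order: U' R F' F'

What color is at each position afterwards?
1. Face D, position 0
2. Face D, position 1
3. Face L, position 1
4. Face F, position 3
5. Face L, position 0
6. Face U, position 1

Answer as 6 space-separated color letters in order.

Answer: G W R O B O

Derivation:
After move 1 (U'): U=WWWW F=OOGG R=GGRR B=RRBB L=BBOO
After move 2 (R): R=RGRG U=WOWG F=OYGY D=YBYR B=WRWB
After move 3 (F'): F=YYOG U=WORR R=BGYG D=BOYR L=BGOW
After move 4 (F'): F=YGYO U=WOBY R=OGBG D=GWYR L=BROR
Query 1: D[0] = G
Query 2: D[1] = W
Query 3: L[1] = R
Query 4: F[3] = O
Query 5: L[0] = B
Query 6: U[1] = O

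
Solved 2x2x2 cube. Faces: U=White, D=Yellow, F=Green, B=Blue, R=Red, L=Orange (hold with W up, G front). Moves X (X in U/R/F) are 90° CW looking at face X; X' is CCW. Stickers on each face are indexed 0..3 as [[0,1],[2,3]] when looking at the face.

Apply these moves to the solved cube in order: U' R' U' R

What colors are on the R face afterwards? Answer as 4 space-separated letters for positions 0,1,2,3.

After move 1 (U'): U=WWWW F=OOGG R=GGRR B=RRBB L=BBOO
After move 2 (R'): R=GRGR U=WBWR F=OWGW D=YOYG B=YRYB
After move 3 (U'): U=BRWW F=BBGW R=OWGR B=GRYB L=YROO
After move 4 (R): R=GORW U=BBWW F=BOGG D=YYYG B=WRRB
Query: R face = GORW

Answer: G O R W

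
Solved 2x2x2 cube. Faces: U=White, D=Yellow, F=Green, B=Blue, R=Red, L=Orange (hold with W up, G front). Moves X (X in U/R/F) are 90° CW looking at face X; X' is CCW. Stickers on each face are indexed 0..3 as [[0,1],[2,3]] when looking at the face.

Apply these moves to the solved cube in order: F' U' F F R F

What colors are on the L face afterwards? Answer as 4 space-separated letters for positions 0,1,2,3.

Answer: B R O B

Derivation:
After move 1 (F'): F=GGGG U=WWRR R=YRYR D=OOYY L=OWOW
After move 2 (U'): U=WRWR F=OWGG R=GGYR B=YRBB L=BBOW
After move 3 (F): F=GOGW U=WRWB R=WGRR D=YGYY L=BOOO
After move 4 (F): F=GGWO U=WROO R=WGBR D=RWYY L=BYOG
After move 5 (R): R=BWRG U=WGOO F=GWWY D=RBYY B=ORRB
After move 6 (F): F=WGYW U=WGGY R=OWOG D=RBYY L=BROB
Query: L face = BROB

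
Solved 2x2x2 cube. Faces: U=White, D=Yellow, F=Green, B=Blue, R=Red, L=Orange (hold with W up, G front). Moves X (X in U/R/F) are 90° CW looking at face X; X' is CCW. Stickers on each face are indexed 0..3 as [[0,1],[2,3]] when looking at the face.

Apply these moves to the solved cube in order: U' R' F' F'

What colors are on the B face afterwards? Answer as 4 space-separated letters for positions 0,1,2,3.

After move 1 (U'): U=WWWW F=OOGG R=GGRR B=RRBB L=BBOO
After move 2 (R'): R=GRGR U=WBWR F=OWGW D=YOYG B=YRYB
After move 3 (F'): F=WWOG U=WBGG R=ORYR D=BOYG L=BROW
After move 4 (F'): F=WGWO U=WBOY R=ORBR D=RWYG L=BGOG
Query: B face = YRYB

Answer: Y R Y B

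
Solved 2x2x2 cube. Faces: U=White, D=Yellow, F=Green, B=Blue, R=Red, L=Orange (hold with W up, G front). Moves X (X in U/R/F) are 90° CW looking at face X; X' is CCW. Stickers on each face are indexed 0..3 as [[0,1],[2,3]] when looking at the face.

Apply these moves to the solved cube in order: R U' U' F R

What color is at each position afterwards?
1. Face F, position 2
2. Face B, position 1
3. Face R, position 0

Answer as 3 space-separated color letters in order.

After move 1 (R): R=RRRR U=WGWG F=GYGY D=YBYB B=WBWB
After move 2 (U'): U=GGWW F=OOGY R=GYRR B=RRWB L=WBOO
After move 3 (U'): U=GWGW F=WBGY R=OORR B=GYWB L=RROO
After move 4 (F): F=GWYB U=GWOR R=GOWR D=ROYB L=RYOB
After move 5 (R): R=WGRO U=GWOB F=GOYB D=RWYG B=RYWB
Query 1: F[2] = Y
Query 2: B[1] = Y
Query 3: R[0] = W

Answer: Y Y W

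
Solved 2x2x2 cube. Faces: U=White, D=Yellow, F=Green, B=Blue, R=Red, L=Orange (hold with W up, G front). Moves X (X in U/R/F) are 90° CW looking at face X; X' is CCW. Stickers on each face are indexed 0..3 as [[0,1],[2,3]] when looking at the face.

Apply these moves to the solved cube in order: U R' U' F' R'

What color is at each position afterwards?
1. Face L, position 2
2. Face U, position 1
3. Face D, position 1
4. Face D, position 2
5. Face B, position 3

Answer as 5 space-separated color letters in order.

After move 1 (U): U=WWWW F=RRGG R=BBRR B=OOBB L=GGOO
After move 2 (R'): R=BRBR U=WBWO F=RWGW D=YRYG B=YOYB
After move 3 (U'): U=BOWW F=GGGW R=RWBR B=BRYB L=YOOO
After move 4 (F'): F=GWGG U=BORB R=RWYR D=OOYG L=YWOW
After move 5 (R'): R=WRRY U=BYRB F=GOGB D=OWYG B=GROB
Query 1: L[2] = O
Query 2: U[1] = Y
Query 3: D[1] = W
Query 4: D[2] = Y
Query 5: B[3] = B

Answer: O Y W Y B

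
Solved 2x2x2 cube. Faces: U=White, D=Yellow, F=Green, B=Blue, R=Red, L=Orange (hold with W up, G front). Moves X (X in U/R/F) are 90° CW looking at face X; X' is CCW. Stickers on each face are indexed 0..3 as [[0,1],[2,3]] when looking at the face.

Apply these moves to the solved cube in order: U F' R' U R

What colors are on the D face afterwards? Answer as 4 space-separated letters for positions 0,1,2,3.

After move 1 (U): U=WWWW F=RRGG R=BBRR B=OOBB L=GGOO
After move 2 (F'): F=RGRG U=WWBR R=YBYR D=GOYY L=GWOW
After move 3 (R'): R=BRYY U=WBBO F=RWRR D=GGYG B=YOOB
After move 4 (U): U=BWOB F=BRRR R=YOYY B=GWOB L=RWOW
After move 5 (R): R=YYYO U=BROR F=BGRG D=GOYG B=BWWB
Query: D face = GOYG

Answer: G O Y G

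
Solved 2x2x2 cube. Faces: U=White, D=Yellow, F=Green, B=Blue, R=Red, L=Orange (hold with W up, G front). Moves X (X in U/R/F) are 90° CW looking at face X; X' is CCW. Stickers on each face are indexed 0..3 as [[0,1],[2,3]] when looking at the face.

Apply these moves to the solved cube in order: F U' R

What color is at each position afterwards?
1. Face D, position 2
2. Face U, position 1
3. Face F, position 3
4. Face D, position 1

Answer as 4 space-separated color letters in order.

After move 1 (F): F=GGGG U=WWOO R=WRWR D=RRYY L=OYOY
After move 2 (U'): U=WOWO F=OYGG R=GGWR B=WRBB L=BBOY
After move 3 (R): R=WGRG U=WYWG F=ORGY D=RBYW B=OROB
Query 1: D[2] = Y
Query 2: U[1] = Y
Query 3: F[3] = Y
Query 4: D[1] = B

Answer: Y Y Y B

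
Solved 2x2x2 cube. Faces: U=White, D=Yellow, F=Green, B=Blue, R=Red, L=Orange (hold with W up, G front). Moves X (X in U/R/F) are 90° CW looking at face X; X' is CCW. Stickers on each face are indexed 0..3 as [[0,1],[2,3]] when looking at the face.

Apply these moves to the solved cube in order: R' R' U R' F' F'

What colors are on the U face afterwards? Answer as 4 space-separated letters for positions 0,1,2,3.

Answer: W G R Y

Derivation:
After move 1 (R'): R=RRRR U=WBWB F=GWGW D=YGYG B=YBYB
After move 2 (R'): R=RRRR U=WYWY F=GBGB D=YWYW B=GBGB
After move 3 (U): U=WWYY F=RRGB R=GBRR B=OOGB L=GBOO
After move 4 (R'): R=BRGR U=WGYO F=RWGY D=YRYB B=WOWB
After move 5 (F'): F=WYRG U=WGBG R=RRYR D=BOYB L=GOOY
After move 6 (F'): F=YGWR U=WGRY R=ORBR D=OYYB L=GGOB
Query: U face = WGRY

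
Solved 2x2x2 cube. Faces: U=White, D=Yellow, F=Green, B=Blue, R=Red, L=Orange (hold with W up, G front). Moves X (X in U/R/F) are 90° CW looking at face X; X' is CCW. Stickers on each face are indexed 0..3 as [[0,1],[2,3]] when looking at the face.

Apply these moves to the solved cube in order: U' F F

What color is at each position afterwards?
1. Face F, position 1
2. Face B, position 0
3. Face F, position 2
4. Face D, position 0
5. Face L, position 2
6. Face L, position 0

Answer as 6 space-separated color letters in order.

After move 1 (U'): U=WWWW F=OOGG R=GGRR B=RRBB L=BBOO
After move 2 (F): F=GOGO U=WWOB R=WGWR D=RGYY L=BYOY
After move 3 (F): F=GGOO U=WWYY R=OGBR D=WWYY L=BROG
Query 1: F[1] = G
Query 2: B[0] = R
Query 3: F[2] = O
Query 4: D[0] = W
Query 5: L[2] = O
Query 6: L[0] = B

Answer: G R O W O B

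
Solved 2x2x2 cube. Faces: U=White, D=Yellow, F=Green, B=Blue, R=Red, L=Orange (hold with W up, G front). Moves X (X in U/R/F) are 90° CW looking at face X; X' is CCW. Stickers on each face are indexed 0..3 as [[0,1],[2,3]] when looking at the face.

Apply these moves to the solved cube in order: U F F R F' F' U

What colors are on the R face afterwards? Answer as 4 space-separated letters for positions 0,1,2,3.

After move 1 (U): U=WWWW F=RRGG R=BBRR B=OOBB L=GGOO
After move 2 (F): F=GRGR U=WWOG R=WBWR D=RBYY L=GYOY
After move 3 (F): F=GGRR U=WWYY R=OBGR D=WWYY L=GROB
After move 4 (R): R=GORB U=WGYR F=GWRY D=WBYO B=YOWB
After move 5 (F'): F=WYGR U=WGGR R=BOWB D=RBYO L=GROY
After move 6 (F'): F=YRWG U=WGBW R=BORB D=RYYO L=GROG
After move 7 (U): U=BWWG F=BOWG R=YORB B=GRWB L=YROG
Query: R face = YORB

Answer: Y O R B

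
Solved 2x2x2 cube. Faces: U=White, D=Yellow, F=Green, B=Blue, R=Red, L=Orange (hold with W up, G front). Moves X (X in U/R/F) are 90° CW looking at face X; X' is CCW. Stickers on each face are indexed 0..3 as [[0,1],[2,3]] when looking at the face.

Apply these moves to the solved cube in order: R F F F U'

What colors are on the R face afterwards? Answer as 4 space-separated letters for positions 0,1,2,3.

After move 1 (R): R=RRRR U=WGWG F=GYGY D=YBYB B=WBWB
After move 2 (F): F=GGYY U=WGOO R=WRGR D=RRYB L=OYOB
After move 3 (F): F=YGYG U=WGBY R=OROR D=GWYB L=OROR
After move 4 (F): F=YYGG U=WGRR R=BRYR D=OOYB L=OGOW
After move 5 (U'): U=GRWR F=OGGG R=YYYR B=BRWB L=WBOW
Query: R face = YYYR

Answer: Y Y Y R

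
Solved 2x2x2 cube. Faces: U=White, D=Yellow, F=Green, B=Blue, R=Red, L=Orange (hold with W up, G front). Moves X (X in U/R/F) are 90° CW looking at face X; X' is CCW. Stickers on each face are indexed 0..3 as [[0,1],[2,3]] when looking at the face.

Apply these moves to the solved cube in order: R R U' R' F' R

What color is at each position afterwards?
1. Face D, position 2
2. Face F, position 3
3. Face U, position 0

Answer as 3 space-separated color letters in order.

After move 1 (R): R=RRRR U=WGWG F=GYGY D=YBYB B=WBWB
After move 2 (R): R=RRRR U=WYWY F=GBGB D=YWYW B=GBGB
After move 3 (U'): U=YYWW F=OOGB R=GBRR B=RRGB L=GBOO
After move 4 (R'): R=BRGR U=YGWR F=OYGW D=YOYB B=WRWB
After move 5 (F'): F=YWOG U=YGBG R=ORYR D=BOYB L=GROW
After move 6 (R): R=YORR U=YWBG F=YOOB D=BWYW B=GRGB
Query 1: D[2] = Y
Query 2: F[3] = B
Query 3: U[0] = Y

Answer: Y B Y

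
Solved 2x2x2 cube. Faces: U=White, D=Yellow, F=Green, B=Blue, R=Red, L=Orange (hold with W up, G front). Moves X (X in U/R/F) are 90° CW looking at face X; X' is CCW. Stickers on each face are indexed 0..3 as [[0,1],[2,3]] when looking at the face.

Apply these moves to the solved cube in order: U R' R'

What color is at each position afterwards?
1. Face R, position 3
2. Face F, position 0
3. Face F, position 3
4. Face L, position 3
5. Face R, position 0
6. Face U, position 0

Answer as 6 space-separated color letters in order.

Answer: B R O O R W

Derivation:
After move 1 (U): U=WWWW F=RRGG R=BBRR B=OOBB L=GGOO
After move 2 (R'): R=BRBR U=WBWO F=RWGW D=YRYG B=YOYB
After move 3 (R'): R=RRBB U=WYWY F=RBGO D=YWYW B=GORB
Query 1: R[3] = B
Query 2: F[0] = R
Query 3: F[3] = O
Query 4: L[3] = O
Query 5: R[0] = R
Query 6: U[0] = W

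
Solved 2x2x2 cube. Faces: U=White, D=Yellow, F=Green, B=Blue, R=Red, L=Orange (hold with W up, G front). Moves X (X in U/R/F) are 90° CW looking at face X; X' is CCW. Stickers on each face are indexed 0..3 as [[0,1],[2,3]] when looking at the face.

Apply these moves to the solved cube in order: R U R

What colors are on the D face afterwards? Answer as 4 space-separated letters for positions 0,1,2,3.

Answer: Y W Y O

Derivation:
After move 1 (R): R=RRRR U=WGWG F=GYGY D=YBYB B=WBWB
After move 2 (U): U=WWGG F=RRGY R=WBRR B=OOWB L=GYOO
After move 3 (R): R=RWRB U=WRGY F=RBGB D=YWYO B=GOWB
Query: D face = YWYO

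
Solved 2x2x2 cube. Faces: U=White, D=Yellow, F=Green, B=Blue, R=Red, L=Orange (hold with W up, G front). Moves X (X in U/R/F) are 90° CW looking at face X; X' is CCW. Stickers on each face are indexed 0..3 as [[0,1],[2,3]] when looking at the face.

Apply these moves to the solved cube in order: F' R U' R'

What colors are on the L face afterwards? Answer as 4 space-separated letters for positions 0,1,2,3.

After move 1 (F'): F=GGGG U=WWRR R=YRYR D=OOYY L=OWOW
After move 2 (R): R=YYRR U=WGRG F=GOGY D=OBYB B=RBWB
After move 3 (U'): U=GGWR F=OWGY R=GORR B=YYWB L=RBOW
After move 4 (R'): R=ORGR U=GWWY F=OGGR D=OWYY B=BYBB
Query: L face = RBOW

Answer: R B O W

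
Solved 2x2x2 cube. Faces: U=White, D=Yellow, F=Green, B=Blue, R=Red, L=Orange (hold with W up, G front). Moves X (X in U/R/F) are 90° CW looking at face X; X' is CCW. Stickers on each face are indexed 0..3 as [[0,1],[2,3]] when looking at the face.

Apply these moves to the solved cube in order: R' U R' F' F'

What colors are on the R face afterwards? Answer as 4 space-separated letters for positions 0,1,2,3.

After move 1 (R'): R=RRRR U=WBWB F=GWGW D=YGYG B=YBYB
After move 2 (U): U=WWBB F=RRGW R=YBRR B=OOYB L=GWOO
After move 3 (R'): R=BRYR U=WYBO F=RWGB D=YRYW B=GOGB
After move 4 (F'): F=WBRG U=WYBY R=RRYR D=WOYW L=GOOB
After move 5 (F'): F=BGWR U=WYRY R=ORWR D=OBYW L=GYOB
Query: R face = ORWR

Answer: O R W R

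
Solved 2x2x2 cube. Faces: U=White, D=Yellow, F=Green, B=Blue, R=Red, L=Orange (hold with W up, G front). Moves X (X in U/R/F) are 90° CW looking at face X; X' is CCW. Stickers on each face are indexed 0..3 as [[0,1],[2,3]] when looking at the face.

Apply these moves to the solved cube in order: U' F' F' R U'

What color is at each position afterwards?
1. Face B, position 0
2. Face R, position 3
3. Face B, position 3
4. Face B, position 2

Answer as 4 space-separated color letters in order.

After move 1 (U'): U=WWWW F=OOGG R=GGRR B=RRBB L=BBOO
After move 2 (F'): F=OGOG U=WWGR R=YGYR D=BOYY L=BWOW
After move 3 (F'): F=GGOO U=WWYY R=OGBR D=WWYY L=BROG
After move 4 (R): R=BORG U=WGYO F=GWOY D=WBYR B=YRWB
After move 5 (U'): U=GOWY F=BROY R=GWRG B=BOWB L=YROG
Query 1: B[0] = B
Query 2: R[3] = G
Query 3: B[3] = B
Query 4: B[2] = W

Answer: B G B W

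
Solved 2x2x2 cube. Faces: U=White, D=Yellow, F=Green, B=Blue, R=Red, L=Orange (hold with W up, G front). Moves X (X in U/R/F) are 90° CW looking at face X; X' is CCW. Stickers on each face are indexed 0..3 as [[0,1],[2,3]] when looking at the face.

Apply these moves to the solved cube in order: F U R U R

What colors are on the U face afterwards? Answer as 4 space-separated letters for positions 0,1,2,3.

After move 1 (F): F=GGGG U=WWOO R=WRWR D=RRYY L=OYOY
After move 2 (U): U=OWOW F=WRGG R=BBWR B=OYBB L=GGOY
After move 3 (R): R=WBRB U=OROG F=WRGY D=RBYO B=WYWB
After move 4 (U): U=OOGR F=WBGY R=WYRB B=GGWB L=WROY
After move 5 (R): R=RWBY U=OBGY F=WBGO D=RWYG B=RGOB
Query: U face = OBGY

Answer: O B G Y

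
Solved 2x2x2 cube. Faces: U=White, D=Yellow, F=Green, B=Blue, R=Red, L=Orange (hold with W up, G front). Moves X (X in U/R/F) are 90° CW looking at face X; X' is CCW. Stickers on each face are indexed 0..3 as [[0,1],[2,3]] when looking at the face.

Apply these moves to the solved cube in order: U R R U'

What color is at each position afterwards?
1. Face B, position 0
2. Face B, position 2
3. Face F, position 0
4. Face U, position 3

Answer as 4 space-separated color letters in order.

Answer: R R G W

Derivation:
After move 1 (U): U=WWWW F=RRGG R=BBRR B=OOBB L=GGOO
After move 2 (R): R=RBRB U=WRWG F=RYGY D=YBYO B=WOWB
After move 3 (R): R=RRBB U=WYWY F=RBGO D=YWYW B=GORB
After move 4 (U'): U=YYWW F=GGGO R=RBBB B=RRRB L=GOOO
Query 1: B[0] = R
Query 2: B[2] = R
Query 3: F[0] = G
Query 4: U[3] = W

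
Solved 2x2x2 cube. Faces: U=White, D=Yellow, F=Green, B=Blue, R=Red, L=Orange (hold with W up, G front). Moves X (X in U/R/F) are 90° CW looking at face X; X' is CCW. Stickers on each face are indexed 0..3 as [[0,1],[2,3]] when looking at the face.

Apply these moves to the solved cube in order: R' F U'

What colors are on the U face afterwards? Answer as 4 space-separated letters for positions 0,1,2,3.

Answer: B O W O

Derivation:
After move 1 (R'): R=RRRR U=WBWB F=GWGW D=YGYG B=YBYB
After move 2 (F): F=GGWW U=WBOO R=WRBR D=RRYG L=OYOG
After move 3 (U'): U=BOWO F=OYWW R=GGBR B=WRYB L=YBOG
Query: U face = BOWO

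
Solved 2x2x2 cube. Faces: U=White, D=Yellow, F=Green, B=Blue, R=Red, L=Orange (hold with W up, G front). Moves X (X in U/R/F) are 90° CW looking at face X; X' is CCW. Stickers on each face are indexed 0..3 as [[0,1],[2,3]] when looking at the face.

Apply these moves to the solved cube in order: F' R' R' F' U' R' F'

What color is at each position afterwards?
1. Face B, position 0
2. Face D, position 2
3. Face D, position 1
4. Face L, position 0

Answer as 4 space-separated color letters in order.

Answer: R Y R G

Derivation:
After move 1 (F'): F=GGGG U=WWRR R=YRYR D=OOYY L=OWOW
After move 2 (R'): R=RRYY U=WBRB F=GWGR D=OGYG B=YBOB
After move 3 (R'): R=RYRY U=WORY F=GBGB D=OWYR B=GBGB
After move 4 (F'): F=BBGG U=WORR R=WYOY D=WWYR L=OYOR
After move 5 (U'): U=ORWR F=OYGG R=BBOY B=WYGB L=GBOR
After move 6 (R'): R=BYBO U=OGWW F=ORGR D=WYYG B=RYWB
After move 7 (F'): F=RROG U=OGBB R=YYWO D=BRYG L=GWOW
Query 1: B[0] = R
Query 2: D[2] = Y
Query 3: D[1] = R
Query 4: L[0] = G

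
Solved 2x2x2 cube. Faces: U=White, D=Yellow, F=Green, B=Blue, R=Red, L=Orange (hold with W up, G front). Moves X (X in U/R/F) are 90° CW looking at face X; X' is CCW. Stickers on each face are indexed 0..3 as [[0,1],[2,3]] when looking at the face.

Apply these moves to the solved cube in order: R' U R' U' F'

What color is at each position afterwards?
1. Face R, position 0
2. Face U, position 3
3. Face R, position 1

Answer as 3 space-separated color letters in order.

Answer: R Y W

Derivation:
After move 1 (R'): R=RRRR U=WBWB F=GWGW D=YGYG B=YBYB
After move 2 (U): U=WWBB F=RRGW R=YBRR B=OOYB L=GWOO
After move 3 (R'): R=BRYR U=WYBO F=RWGB D=YRYW B=GOGB
After move 4 (U'): U=YOWB F=GWGB R=RWYR B=BRGB L=GOOO
After move 5 (F'): F=WBGG U=YORY R=RWYR D=OOYW L=GBOW
Query 1: R[0] = R
Query 2: U[3] = Y
Query 3: R[1] = W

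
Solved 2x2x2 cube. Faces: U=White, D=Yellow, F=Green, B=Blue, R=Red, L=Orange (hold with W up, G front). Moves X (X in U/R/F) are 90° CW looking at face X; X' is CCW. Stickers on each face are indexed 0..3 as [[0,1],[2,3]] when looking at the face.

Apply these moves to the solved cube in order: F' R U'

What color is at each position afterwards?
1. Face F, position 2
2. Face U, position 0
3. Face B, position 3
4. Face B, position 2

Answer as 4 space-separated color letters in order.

After move 1 (F'): F=GGGG U=WWRR R=YRYR D=OOYY L=OWOW
After move 2 (R): R=YYRR U=WGRG F=GOGY D=OBYB B=RBWB
After move 3 (U'): U=GGWR F=OWGY R=GORR B=YYWB L=RBOW
Query 1: F[2] = G
Query 2: U[0] = G
Query 3: B[3] = B
Query 4: B[2] = W

Answer: G G B W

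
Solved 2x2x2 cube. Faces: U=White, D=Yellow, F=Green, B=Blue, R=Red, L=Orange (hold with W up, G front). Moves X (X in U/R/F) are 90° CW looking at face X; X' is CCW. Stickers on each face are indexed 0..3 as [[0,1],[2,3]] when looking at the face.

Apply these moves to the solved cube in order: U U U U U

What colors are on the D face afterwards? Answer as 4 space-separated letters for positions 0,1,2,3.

Answer: Y Y Y Y

Derivation:
After move 1 (U): U=WWWW F=RRGG R=BBRR B=OOBB L=GGOO
After move 2 (U): U=WWWW F=BBGG R=OORR B=GGBB L=RROO
After move 3 (U): U=WWWW F=OOGG R=GGRR B=RRBB L=BBOO
After move 4 (U): U=WWWW F=GGGG R=RRRR B=BBBB L=OOOO
After move 5 (U): U=WWWW F=RRGG R=BBRR B=OOBB L=GGOO
Query: D face = YYYY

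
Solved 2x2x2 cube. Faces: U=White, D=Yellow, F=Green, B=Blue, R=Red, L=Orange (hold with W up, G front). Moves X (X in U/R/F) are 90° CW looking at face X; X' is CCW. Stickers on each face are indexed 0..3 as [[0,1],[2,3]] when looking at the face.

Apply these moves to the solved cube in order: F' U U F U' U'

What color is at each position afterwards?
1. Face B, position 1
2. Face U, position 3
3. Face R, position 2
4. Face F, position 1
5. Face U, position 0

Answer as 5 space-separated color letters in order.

Answer: B R W G R

Derivation:
After move 1 (F'): F=GGGG U=WWRR R=YRYR D=OOYY L=OWOW
After move 2 (U): U=RWRW F=YRGG R=BBYR B=OWBB L=GGOW
After move 3 (U): U=RRWW F=BBGG R=OWYR B=GGBB L=YROW
After move 4 (F): F=GBGB U=RRWR R=WWWR D=YOYY L=YOOO
After move 5 (U'): U=RRRW F=YOGB R=GBWR B=WWBB L=GGOO
After move 6 (U'): U=RWRR F=GGGB R=YOWR B=GBBB L=WWOO
Query 1: B[1] = B
Query 2: U[3] = R
Query 3: R[2] = W
Query 4: F[1] = G
Query 5: U[0] = R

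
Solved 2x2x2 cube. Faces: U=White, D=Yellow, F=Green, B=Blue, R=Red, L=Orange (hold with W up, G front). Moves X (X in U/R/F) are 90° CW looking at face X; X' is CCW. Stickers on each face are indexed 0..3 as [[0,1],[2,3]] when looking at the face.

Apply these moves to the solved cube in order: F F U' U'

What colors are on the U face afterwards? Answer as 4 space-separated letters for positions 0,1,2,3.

After move 1 (F): F=GGGG U=WWOO R=WRWR D=RRYY L=OYOY
After move 2 (F): F=GGGG U=WWYY R=OROR D=WWYY L=OROR
After move 3 (U'): U=WYWY F=ORGG R=GGOR B=ORBB L=BBOR
After move 4 (U'): U=YYWW F=BBGG R=OROR B=GGBB L=OROR
Query: U face = YYWW

Answer: Y Y W W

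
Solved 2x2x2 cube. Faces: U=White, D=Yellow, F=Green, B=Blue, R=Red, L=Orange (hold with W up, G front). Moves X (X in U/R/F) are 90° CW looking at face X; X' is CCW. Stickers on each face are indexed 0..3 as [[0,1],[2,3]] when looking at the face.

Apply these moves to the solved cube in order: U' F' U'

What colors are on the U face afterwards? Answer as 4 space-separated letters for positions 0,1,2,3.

After move 1 (U'): U=WWWW F=OOGG R=GGRR B=RRBB L=BBOO
After move 2 (F'): F=OGOG U=WWGR R=YGYR D=BOYY L=BWOW
After move 3 (U'): U=WRWG F=BWOG R=OGYR B=YGBB L=RROW
Query: U face = WRWG

Answer: W R W G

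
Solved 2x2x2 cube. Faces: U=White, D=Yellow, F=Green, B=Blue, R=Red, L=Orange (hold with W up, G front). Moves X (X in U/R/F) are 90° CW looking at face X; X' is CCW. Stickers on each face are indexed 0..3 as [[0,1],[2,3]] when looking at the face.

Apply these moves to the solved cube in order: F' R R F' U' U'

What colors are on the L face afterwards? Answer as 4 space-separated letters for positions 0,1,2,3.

Answer: W Y O R

Derivation:
After move 1 (F'): F=GGGG U=WWRR R=YRYR D=OOYY L=OWOW
After move 2 (R): R=YYRR U=WGRG F=GOGY D=OBYB B=RBWB
After move 3 (R): R=RYRY U=WORY F=GBGB D=OWYR B=GBGB
After move 4 (F'): F=BBGG U=WORR R=WYOY D=WWYR L=OYOR
After move 5 (U'): U=ORWR F=OYGG R=BBOY B=WYGB L=GBOR
After move 6 (U'): U=RROW F=GBGG R=OYOY B=BBGB L=WYOR
Query: L face = WYOR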